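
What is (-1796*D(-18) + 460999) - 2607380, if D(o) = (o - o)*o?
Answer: -2146381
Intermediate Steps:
D(o) = 0 (D(o) = 0*o = 0)
(-1796*D(-18) + 460999) - 2607380 = (-1796*0 + 460999) - 2607380 = (0 + 460999) - 2607380 = 460999 - 2607380 = -2146381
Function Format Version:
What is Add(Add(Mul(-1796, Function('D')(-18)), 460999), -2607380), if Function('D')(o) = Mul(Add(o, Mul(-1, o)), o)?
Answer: -2146381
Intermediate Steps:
Function('D')(o) = 0 (Function('D')(o) = Mul(0, o) = 0)
Add(Add(Mul(-1796, Function('D')(-18)), 460999), -2607380) = Add(Add(Mul(-1796, 0), 460999), -2607380) = Add(Add(0, 460999), -2607380) = Add(460999, -2607380) = -2146381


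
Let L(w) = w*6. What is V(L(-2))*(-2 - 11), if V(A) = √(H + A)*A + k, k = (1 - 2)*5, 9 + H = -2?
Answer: 65 + 156*I*√23 ≈ 65.0 + 748.15*I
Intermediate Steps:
H = -11 (H = -9 - 2 = -11)
L(w) = 6*w
k = -5 (k = -1*5 = -5)
V(A) = -5 + A*√(-11 + A) (V(A) = √(-11 + A)*A - 5 = A*√(-11 + A) - 5 = -5 + A*√(-11 + A))
V(L(-2))*(-2 - 11) = (-5 + (6*(-2))*√(-11 + 6*(-2)))*(-2 - 11) = (-5 - 12*√(-11 - 12))*(-13) = (-5 - 12*I*√23)*(-13) = 65 + 156*I*√23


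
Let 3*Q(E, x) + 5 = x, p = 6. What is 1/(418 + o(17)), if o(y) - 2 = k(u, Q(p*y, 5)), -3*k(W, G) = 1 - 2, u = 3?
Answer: 3/1261 ≈ 0.0023791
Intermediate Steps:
Q(E, x) = -5/3 + x/3
k(W, G) = 1/3 (k(W, G) = -(1 - 2)/3 = -1/3*(-1) = 1/3)
o(y) = 7/3 (o(y) = 2 + 1/3 = 7/3)
1/(418 + o(17)) = 1/(418 + 7/3) = 1/(1261/3) = 3/1261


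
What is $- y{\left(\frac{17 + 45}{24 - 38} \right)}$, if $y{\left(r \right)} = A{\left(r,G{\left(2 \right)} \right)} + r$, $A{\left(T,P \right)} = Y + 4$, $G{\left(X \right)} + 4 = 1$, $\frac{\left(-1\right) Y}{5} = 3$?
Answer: $\frac{108}{7} \approx 15.429$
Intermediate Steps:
$Y = -15$ ($Y = \left(-5\right) 3 = -15$)
$G{\left(X \right)} = -3$ ($G{\left(X \right)} = -4 + 1 = -3$)
$A{\left(T,P \right)} = -11$ ($A{\left(T,P \right)} = -15 + 4 = -11$)
$y{\left(r \right)} = -11 + r$
$- y{\left(\frac{17 + 45}{24 - 38} \right)} = - (-11 + \frac{17 + 45}{24 - 38}) = - (-11 + \frac{62}{-14}) = - (-11 + 62 \left(- \frac{1}{14}\right)) = - (-11 - \frac{31}{7}) = \left(-1\right) \left(- \frac{108}{7}\right) = \frac{108}{7}$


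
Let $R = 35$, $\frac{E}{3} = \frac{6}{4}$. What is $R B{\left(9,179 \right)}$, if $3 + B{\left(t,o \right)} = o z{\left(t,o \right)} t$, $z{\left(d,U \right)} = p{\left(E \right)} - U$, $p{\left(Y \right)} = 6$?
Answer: $-9754710$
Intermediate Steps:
$E = \frac{9}{2}$ ($E = 3 \cdot \frac{6}{4} = 3 \cdot 6 \cdot \frac{1}{4} = 3 \cdot \frac{3}{2} = \frac{9}{2} \approx 4.5$)
$z{\left(d,U \right)} = 6 - U$
$B{\left(t,o \right)} = -3 + o t \left(6 - o\right)$ ($B{\left(t,o \right)} = -3 + o \left(6 - o\right) t = -3 + o t \left(6 - o\right)$)
$R B{\left(9,179 \right)} = 35 \left(-3 - 179 \cdot 9 \left(-6 + 179\right)\right) = 35 \left(-3 - 179 \cdot 9 \cdot 173\right) = 35 \left(-3 - 278703\right) = 35 \left(-278706\right) = -9754710$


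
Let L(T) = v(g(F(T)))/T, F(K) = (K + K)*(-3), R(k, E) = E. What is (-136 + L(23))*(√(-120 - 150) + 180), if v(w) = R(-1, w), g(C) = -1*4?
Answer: -563760/23 - 9396*I*√30/23 ≈ -24511.0 - 2237.6*I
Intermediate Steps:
F(K) = -6*K (F(K) = (2*K)*(-3) = -6*K)
g(C) = -4
v(w) = w
L(T) = -4/T
(-136 + L(23))*(√(-120 - 150) + 180) = (-136 - 4/23)*(√(-120 - 150) + 180) = (-136 - 4*1/23)*(√(-270) + 180) = (-136 - 4/23)*(3*I*√30 + 180) = -3132*(180 + 3*I*√30)/23 = -563760/23 - 9396*I*√30/23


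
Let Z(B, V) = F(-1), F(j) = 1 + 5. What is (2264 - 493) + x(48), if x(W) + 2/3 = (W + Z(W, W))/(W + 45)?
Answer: 164695/93 ≈ 1770.9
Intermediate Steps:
F(j) = 6
Z(B, V) = 6
x(W) = -⅔ + (6 + W)/(45 + W) (x(W) = -⅔ + (W + 6)/(W + 45) = -⅔ + (6 + W)/(45 + W))
(2264 - 493) + x(48) = (2264 - 493) + (-72 + 48)/(3*(45 + 48)) = 1771 + (⅓)*(-24)/93 = 1771 + (⅓)*(1/93)*(-24) = 1771 - 8/93 = 164695/93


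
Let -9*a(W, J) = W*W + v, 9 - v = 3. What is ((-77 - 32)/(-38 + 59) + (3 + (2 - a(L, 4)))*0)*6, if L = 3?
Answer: -218/7 ≈ -31.143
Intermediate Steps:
v = 6 (v = 9 - 1*3 = 9 - 3 = 6)
a(W, J) = -2/3 - W**2/9 (a(W, J) = -(W*W + 6)/9 = -(W**2 + 6)/9 = -(6 + W**2)/9 = -2/3 - W**2/9)
((-77 - 32)/(-38 + 59) + (3 + (2 - a(L, 4)))*0)*6 = ((-77 - 32)/(-38 + 59) + (3 + (2 - (-2/3 - 1/9*3**2)))*0)*6 = (-109/21 + (3 + (2 - (-2/3 - 1/9*9)))*0)*6 = (-109*1/21 + (3 + (2 - (-2/3 - 1)))*0)*6 = (-109/21 + (3 + (2 - 1*(-5/3)))*0)*6 = (-109/21 + (3 + (2 + 5/3))*0)*6 = (-109/21 + (3 + 11/3)*0)*6 = (-109/21 + (20/3)*0)*6 = (-109/21 + 0)*6 = -109/21*6 = -218/7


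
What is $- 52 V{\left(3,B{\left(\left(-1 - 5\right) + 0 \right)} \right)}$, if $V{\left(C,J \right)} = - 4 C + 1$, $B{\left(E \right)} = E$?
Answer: $572$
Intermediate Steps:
$V{\left(C,J \right)} = 1 - 4 C$
$- 52 V{\left(3,B{\left(\left(-1 - 5\right) + 0 \right)} \right)} = - 52 \left(1 - 12\right) = \left(-52\right) \left(-11\right) = 572$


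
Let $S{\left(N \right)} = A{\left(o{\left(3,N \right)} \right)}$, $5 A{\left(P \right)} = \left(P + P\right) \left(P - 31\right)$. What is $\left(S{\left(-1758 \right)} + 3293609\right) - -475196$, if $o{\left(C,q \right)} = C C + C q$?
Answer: $14922181$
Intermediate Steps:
$o{\left(C,q \right)} = C^{2} + C q$
$A{\left(P \right)} = \frac{2 P \left(-31 + P\right)}{5}$ ($A{\left(P \right)} = \frac{\left(P + P\right) \left(P - 31\right)}{5} = \frac{2 P \left(-31 + P\right)}{5}$)
$S{\left(N \right)} = \frac{2 \left(-22 + 3 N\right) \left(9 + 3 N\right)}{5}$ ($S{\left(N \right)} = \frac{2 \cdot 3 \left(3 + N\right) \left(-31 + 3 \left(3 + N\right)\right)}{5} = \frac{2 \left(9 + 3 N\right) \left(-31 + \left(9 + 3 N\right)\right)}{5} = \frac{2 \left(9 + 3 N\right) \left(-22 + 3 N\right)}{5} = \frac{2 \left(-22 + 3 N\right) \left(9 + 3 N\right)}{5}$)
$\left(S{\left(-1758 \right)} + 3293609\right) - -475196 = \left(\frac{6 \left(-22 + 3 \left(-1758\right)\right) \left(3 - 1758\right)}{5} + 3293609\right) - -475196 = \left(\frac{6}{5} \left(-22 - 5274\right) \left(-1755\right) + 3293609\right) + \left(-436330 + 911526\right) = \left(\frac{6}{5} \left(-5296\right) \left(-1755\right) + 3293609\right) + 475196 = \left(11153376 + 3293609\right) + 475196 = 14446985 + 475196 = 14922181$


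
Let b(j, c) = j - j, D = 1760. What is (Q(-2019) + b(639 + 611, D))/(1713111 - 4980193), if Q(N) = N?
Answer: 2019/3267082 ≈ 0.00061798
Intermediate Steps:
b(j, c) = 0
(Q(-2019) + b(639 + 611, D))/(1713111 - 4980193) = (-2019 + 0)/(1713111 - 4980193) = -2019/(-3267082) = -2019*(-1/3267082) = 2019/3267082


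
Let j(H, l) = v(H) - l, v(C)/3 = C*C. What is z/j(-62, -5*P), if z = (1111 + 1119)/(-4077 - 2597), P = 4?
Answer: -1115/38549024 ≈ -2.8924e-5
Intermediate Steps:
v(C) = 3*C² (v(C) = 3*(C*C) = 3*C²)
z = -1115/3337 (z = 2230/(-6674) = 2230*(-1/6674) = -1115/3337 ≈ -0.33413)
j(H, l) = -l + 3*H² (j(H, l) = 3*H² - l = -l + 3*H²)
z/j(-62, -5*P) = -1115/(3337*(-(-5)*4 + 3*(-62)²)) = -1115/(3337*(-1*(-20) + 3*3844)) = -1115/(3337*(20 + 11532)) = -1115/3337/11552 = -1115/3337*1/11552 = -1115/38549024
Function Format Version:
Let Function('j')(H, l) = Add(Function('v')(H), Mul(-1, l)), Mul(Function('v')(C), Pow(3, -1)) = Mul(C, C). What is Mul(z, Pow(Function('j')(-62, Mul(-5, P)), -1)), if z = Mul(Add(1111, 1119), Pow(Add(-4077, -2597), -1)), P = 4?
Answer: Rational(-1115, 38549024) ≈ -2.8924e-5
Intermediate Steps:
Function('v')(C) = Mul(3, Pow(C, 2)) (Function('v')(C) = Mul(3, Mul(C, C)) = Mul(3, Pow(C, 2)))
z = Rational(-1115, 3337) (z = Mul(2230, Pow(-6674, -1)) = Mul(2230, Rational(-1, 6674)) = Rational(-1115, 3337) ≈ -0.33413)
Function('j')(H, l) = Add(Mul(-1, l), Mul(3, Pow(H, 2))) (Function('j')(H, l) = Add(Mul(3, Pow(H, 2)), Mul(-1, l)) = Add(Mul(-1, l), Mul(3, Pow(H, 2))))
Mul(z, Pow(Function('j')(-62, Mul(-5, P)), -1)) = Mul(Rational(-1115, 3337), Pow(Add(Mul(-1, Mul(-5, 4)), Mul(3, Pow(-62, 2))), -1)) = Mul(Rational(-1115, 3337), Pow(Add(Mul(-1, -20), Mul(3, 3844)), -1)) = Mul(Rational(-1115, 3337), Pow(Add(20, 11532), -1)) = Mul(Rational(-1115, 3337), Pow(11552, -1)) = Mul(Rational(-1115, 3337), Rational(1, 11552)) = Rational(-1115, 38549024)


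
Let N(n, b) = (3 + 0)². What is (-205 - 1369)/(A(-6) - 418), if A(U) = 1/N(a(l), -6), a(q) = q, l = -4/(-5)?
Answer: 14166/3761 ≈ 3.7666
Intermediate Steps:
l = ⅘ (l = -4*(-⅕) = ⅘ ≈ 0.80000)
N(n, b) = 9 (N(n, b) = 3² = 9)
A(U) = ⅑ (A(U) = 1/9 = ⅑)
(-205 - 1369)/(A(-6) - 418) = (-205 - 1369)/(⅑ - 418) = -1574/(-3761/9) = -1574*(-9/3761) = 14166/3761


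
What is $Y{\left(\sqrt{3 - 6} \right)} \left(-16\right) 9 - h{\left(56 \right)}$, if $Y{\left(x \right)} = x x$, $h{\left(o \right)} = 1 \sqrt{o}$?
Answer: $432 - 2 \sqrt{14} \approx 424.52$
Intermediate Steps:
$h{\left(o \right)} = \sqrt{o}$
$Y{\left(x \right)} = x^{2}$
$Y{\left(\sqrt{3 - 6} \right)} \left(-16\right) 9 - h{\left(56 \right)} = \left(\sqrt{3 - 6}\right)^{2} \left(-16\right) 9 - \sqrt{56} = \left(\sqrt{3 - 6}\right)^{2} \left(-16\right) 9 - 2 \sqrt{14} = \left(\sqrt{-3}\right)^{2} \left(-16\right) 9 - 2 \sqrt{14} = \left(i \sqrt{3}\right)^{2} \left(-16\right) 9 - 2 \sqrt{14} = \left(-3\right) \left(-16\right) 9 - 2 \sqrt{14} = 48 \cdot 9 - 2 \sqrt{14} = 432 - 2 \sqrt{14}$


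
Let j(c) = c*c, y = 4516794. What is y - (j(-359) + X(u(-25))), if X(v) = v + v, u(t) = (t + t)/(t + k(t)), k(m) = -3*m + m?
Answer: 4387917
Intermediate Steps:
k(m) = -2*m
u(t) = -2 (u(t) = (t + t)/(t - 2*t) = (2*t)/((-t)) = (2*t)*(-1/t) = -2)
j(c) = c²
X(v) = 2*v
y - (j(-359) + X(u(-25))) = 4516794 - ((-359)² + 2*(-2)) = 4516794 - (128881 - 4) = 4516794 - 1*128877 = 4516794 - 128877 = 4387917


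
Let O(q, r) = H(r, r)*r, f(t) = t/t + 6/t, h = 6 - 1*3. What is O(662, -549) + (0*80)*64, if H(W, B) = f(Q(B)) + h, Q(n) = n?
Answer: -2190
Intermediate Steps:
h = 3 (h = 6 - 3 = 3)
f(t) = 1 + 6/t
H(W, B) = 3 + (6 + B)/B (H(W, B) = (6 + B)/B + 3 = 3 + (6 + B)/B)
O(q, r) = r*(4 + 6/r) (O(q, r) = (4 + 6/r)*r = r*(4 + 6/r))
O(662, -549) + (0*80)*64 = (6 + 4*(-549)) + (0*80)*64 = (6 - 2196) + 0*64 = -2190 + 0 = -2190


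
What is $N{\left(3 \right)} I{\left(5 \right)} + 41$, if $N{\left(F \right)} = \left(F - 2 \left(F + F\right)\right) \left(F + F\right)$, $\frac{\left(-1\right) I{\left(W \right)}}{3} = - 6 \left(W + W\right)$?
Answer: $-9679$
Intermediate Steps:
$I{\left(W \right)} = 36 W$ ($I{\left(W \right)} = - 3 \left(- 6 \left(W + W\right)\right) = - 3 \left(- 6 \cdot 2 W\right) = - 3 \left(- 12 W\right) = 36 W$)
$N{\left(F \right)} = - 6 F^{2}$ ($N{\left(F \right)} = \left(F - 2 \cdot 2 F\right) 2 F = \left(F - 4 F\right) 2 F = - 3 F 2 F = - 6 F^{2}$)
$N{\left(3 \right)} I{\left(5 \right)} + 41 = - 6 \cdot 3^{2} \cdot 36 \cdot 5 + 41 = \left(-6\right) 9 \cdot 180 + 41 = \left(-54\right) 180 + 41 = -9720 + 41 = -9679$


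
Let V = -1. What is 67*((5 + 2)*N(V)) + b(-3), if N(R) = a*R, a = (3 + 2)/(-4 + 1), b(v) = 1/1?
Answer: 2348/3 ≈ 782.67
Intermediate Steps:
b(v) = 1
a = -5/3 (a = 5/(-3) = 5*(-⅓) = -5/3 ≈ -1.6667)
N(R) = -5*R/3
67*((5 + 2)*N(V)) + b(-3) = 67*((5 + 2)*(-5/3*(-1))) + 1 = 67*(7*(5/3)) + 1 = 67*(35/3) + 1 = 2345/3 + 1 = 2348/3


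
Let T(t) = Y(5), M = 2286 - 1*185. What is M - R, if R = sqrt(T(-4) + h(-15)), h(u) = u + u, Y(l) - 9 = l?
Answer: 2101 - 4*I ≈ 2101.0 - 4.0*I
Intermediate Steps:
Y(l) = 9 + l
h(u) = 2*u
M = 2101 (M = 2286 - 185 = 2101)
T(t) = 14 (T(t) = 9 + 5 = 14)
R = 4*I (R = sqrt(14 + 2*(-15)) = sqrt(14 - 30) = sqrt(-16) = 4*I ≈ 4.0*I)
M - R = 2101 - 4*I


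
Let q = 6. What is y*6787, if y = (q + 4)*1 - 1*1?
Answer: 61083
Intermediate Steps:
y = 9 (y = (6 + 4)*1 - 1*1 = 10*1 - 1 = 10 - 1 = 9)
y*6787 = 9*6787 = 61083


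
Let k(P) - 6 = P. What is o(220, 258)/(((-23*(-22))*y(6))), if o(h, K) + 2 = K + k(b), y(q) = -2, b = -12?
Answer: -125/506 ≈ -0.24704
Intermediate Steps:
k(P) = 6 + P
o(h, K) = -8 + K (o(h, K) = -2 + (K + (6 - 12)) = -2 + (K - 6) = -2 + (-6 + K) = -8 + K)
o(220, 258)/(((-23*(-22))*y(6))) = (-8 + 258)/((-23*(-22)*(-2))) = 250/((506*(-2))) = 250/(-1012) = 250*(-1/1012) = -125/506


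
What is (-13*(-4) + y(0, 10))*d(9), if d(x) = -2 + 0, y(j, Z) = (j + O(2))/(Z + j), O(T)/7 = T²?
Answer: -548/5 ≈ -109.60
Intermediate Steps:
O(T) = 7*T²
y(j, Z) = (28 + j)/(Z + j) (y(j, Z) = (j + 7*2²)/(Z + j) = (j + 7*4)/(Z + j) = (j + 28)/(Z + j) = (28 + j)/(Z + j))
d(x) = -2
(-13*(-4) + y(0, 10))*d(9) = (-13*(-4) + (28 + 0)/(10 + 0))*(-2) = (52 + 28/10)*(-2) = (52 + (⅒)*28)*(-2) = (52 + 14/5)*(-2) = (274/5)*(-2) = -548/5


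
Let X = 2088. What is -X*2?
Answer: -4176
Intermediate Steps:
-X*2 = -2088*2 = -1*4176 = -4176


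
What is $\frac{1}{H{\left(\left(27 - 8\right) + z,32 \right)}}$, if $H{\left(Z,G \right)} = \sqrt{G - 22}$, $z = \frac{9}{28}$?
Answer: $\frac{\sqrt{10}}{10} \approx 0.31623$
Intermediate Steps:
$z = \frac{9}{28}$ ($z = 9 \cdot \frac{1}{28} = \frac{9}{28} \approx 0.32143$)
$H{\left(Z,G \right)} = \sqrt{-22 + G}$
$\frac{1}{H{\left(\left(27 - 8\right) + z,32 \right)}} = \frac{1}{\sqrt{-22 + 32}} = \frac{1}{\sqrt{10}} = \frac{\sqrt{10}}{10}$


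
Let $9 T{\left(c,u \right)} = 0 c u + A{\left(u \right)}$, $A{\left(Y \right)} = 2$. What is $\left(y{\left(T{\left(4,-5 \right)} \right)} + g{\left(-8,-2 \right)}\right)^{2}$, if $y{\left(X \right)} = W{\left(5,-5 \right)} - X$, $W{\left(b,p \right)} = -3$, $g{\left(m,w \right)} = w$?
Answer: $\frac{2209}{81} \approx 27.272$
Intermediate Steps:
$T{\left(c,u \right)} = \frac{2}{9}$ ($T{\left(c,u \right)} = \frac{0 c u + 2}{9} = \frac{0 u + 2}{9} = \frac{0 + 2}{9} = \frac{1}{9} \cdot 2 = \frac{2}{9}$)
$y{\left(X \right)} = -3 - X$
$\left(y{\left(T{\left(4,-5 \right)} \right)} + g{\left(-8,-2 \right)}\right)^{2} = \left(\left(-3 - \frac{2}{9}\right) - 2\right)^{2} = \left(- \frac{29}{9} - 2\right)^{2} = \left(- \frac{47}{9}\right)^{2} = \frac{2209}{81}$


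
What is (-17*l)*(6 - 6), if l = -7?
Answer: 0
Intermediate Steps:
(-17*l)*(6 - 6) = (-17*(-7))*(6 - 6) = 119*0 = 0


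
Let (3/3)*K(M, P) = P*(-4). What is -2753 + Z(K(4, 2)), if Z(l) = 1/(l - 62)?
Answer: -192711/70 ≈ -2753.0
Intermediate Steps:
K(M, P) = -4*P (K(M, P) = P*(-4) = -4*P)
Z(l) = 1/(-62 + l)
-2753 + Z(K(4, 2)) = -2753 + 1/(-62 - 4*2) = -2753 + 1/(-62 - 8) = -2753 + 1/(-70) = -2753 - 1/70 = -192711/70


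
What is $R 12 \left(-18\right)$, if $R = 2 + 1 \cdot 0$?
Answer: $-432$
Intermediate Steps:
$R = 2$ ($R = 2 + 0 = 2$)
$R 12 \left(-18\right) = 2 \cdot 12 \left(-18\right) = 24 \left(-18\right) = -432$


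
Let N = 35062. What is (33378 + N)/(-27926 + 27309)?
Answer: -68440/617 ≈ -110.92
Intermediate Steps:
(33378 + N)/(-27926 + 27309) = (33378 + 35062)/(-27926 + 27309) = 68440/(-617) = 68440*(-1/617) = -68440/617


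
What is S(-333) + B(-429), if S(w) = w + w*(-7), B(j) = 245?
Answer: 2243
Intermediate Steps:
S(w) = -6*w (S(w) = w - 7*w = -6*w)
S(-333) + B(-429) = -6*(-333) + 245 = 1998 + 245 = 2243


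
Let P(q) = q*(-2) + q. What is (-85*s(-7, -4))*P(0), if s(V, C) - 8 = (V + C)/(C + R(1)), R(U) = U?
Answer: 0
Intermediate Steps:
P(q) = -q (P(q) = -2*q + q = -q)
s(V, C) = 8 + (C + V)/(1 + C) (s(V, C) = 8 + (V + C)/(C + 1) = 8 + (C + V)/(1 + C))
(-85*s(-7, -4))*P(0) = (-85*(8 - 7 + 9*(-4))/(1 - 4))*(-1*0) = -85*(8 - 7 - 36)/(-3)*0 = -(-85)*(-35)/3*0 = -85*35/3*0 = -2975/3*0 = 0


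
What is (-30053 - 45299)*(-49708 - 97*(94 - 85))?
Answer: 3811379512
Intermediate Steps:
(-30053 - 45299)*(-49708 - 97*(94 - 85)) = -75352*(-49708 - 97*9) = -75352*(-49708 - 873) = -75352*(-50581) = 3811379512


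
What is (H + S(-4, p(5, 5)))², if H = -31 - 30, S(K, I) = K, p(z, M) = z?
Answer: 4225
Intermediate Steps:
H = -61
(H + S(-4, p(5, 5)))² = (-61 - 4)² = (-65)² = 4225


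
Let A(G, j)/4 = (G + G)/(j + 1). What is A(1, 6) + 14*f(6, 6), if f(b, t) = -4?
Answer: -384/7 ≈ -54.857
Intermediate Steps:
A(G, j) = 8*G/(1 + j) (A(G, j) = 4*((G + G)/(j + 1)) = 4*((2*G)/(1 + j)) = 4*(2*G/(1 + j)) = 8*G/(1 + j))
A(1, 6) + 14*f(6, 6) = 8*1/(1 + 6) + 14*(-4) = 8*1/7 - 56 = 8*1*(⅐) - 56 = 8/7 - 56 = -384/7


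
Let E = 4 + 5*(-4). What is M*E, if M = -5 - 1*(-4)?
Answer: 16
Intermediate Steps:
M = -1 (M = -5 + 4 = -1)
E = -16 (E = 4 - 20 = -16)
M*E = -1*(-16) = 16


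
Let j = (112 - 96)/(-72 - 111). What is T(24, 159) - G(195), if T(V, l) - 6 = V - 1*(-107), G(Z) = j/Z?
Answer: 4888861/35685 ≈ 137.00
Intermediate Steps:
j = -16/183 (j = 16/(-183) = 16*(-1/183) = -16/183 ≈ -0.087432)
G(Z) = -16/(183*Z)
T(V, l) = 113 + V (T(V, l) = 6 + (V - 1*(-107)) = 6 + (V + 107) = 6 + (107 + V) = 113 + V)
T(24, 159) - G(195) = (113 + 24) - (-16)/(183*195) = 137 - (-16)/(183*195) = 137 - 1*(-16/35685) = 137 + 16/35685 = 4888861/35685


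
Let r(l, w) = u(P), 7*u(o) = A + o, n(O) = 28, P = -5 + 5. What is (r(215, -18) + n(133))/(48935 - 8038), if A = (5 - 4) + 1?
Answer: 198/286279 ≈ 0.00069163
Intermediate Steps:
P = 0
A = 2 (A = 1 + 1 = 2)
u(o) = 2/7 + o/7 (u(o) = (2 + o)/7 = 2/7 + o/7)
r(l, w) = 2/7 (r(l, w) = 2/7 + (1/7)*0 = 2/7 + 0 = 2/7)
(r(215, -18) + n(133))/(48935 - 8038) = (2/7 + 28)/(48935 - 8038) = (198/7)/40897 = (198/7)*(1/40897) = 198/286279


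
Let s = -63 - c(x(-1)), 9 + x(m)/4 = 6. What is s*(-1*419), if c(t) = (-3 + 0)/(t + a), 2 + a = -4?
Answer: 158801/6 ≈ 26467.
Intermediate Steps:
a = -6 (a = -2 - 4 = -6)
x(m) = -12 (x(m) = -36 + 4*6 = -36 + 24 = -12)
c(t) = -3/(-6 + t) (c(t) = (-3 + 0)/(t - 6) = -3/(-6 + t))
s = -379/6 (s = -63 - (-3)/(-6 - 12) = -63 - (-3)/(-18) = -63 - (-3)*(-1)/18 = -63 - 1*⅙ = -63 - ⅙ = -379/6 ≈ -63.167)
s*(-1*419) = -(-379)*419/6 = -379/6*(-419) = 158801/6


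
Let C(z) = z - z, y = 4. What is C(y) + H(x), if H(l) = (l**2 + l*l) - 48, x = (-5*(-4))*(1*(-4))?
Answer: 12752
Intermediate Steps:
C(z) = 0
x = -80 (x = 20*(-4) = -80)
H(l) = -48 + 2*l**2 (H(l) = (l**2 + l**2) - 48 = 2*l**2 - 48 = -48 + 2*l**2)
C(y) + H(x) = 0 + (-48 + 2*(-80)**2) = 0 + (-48 + 2*6400) = 0 + (-48 + 12800) = 0 + 12752 = 12752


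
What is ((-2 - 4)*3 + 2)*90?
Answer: -1440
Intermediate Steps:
((-2 - 4)*3 + 2)*90 = (-6*3 + 2)*90 = (-18 + 2)*90 = -16*90 = -1440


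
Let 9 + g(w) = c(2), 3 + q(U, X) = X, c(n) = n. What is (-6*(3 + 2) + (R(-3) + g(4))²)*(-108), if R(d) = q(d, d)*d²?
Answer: -398628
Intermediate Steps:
q(U, X) = -3 + X
g(w) = -7 (g(w) = -9 + 2 = -7)
R(d) = d²*(-3 + d) (R(d) = (-3 + d)*d² = d²*(-3 + d))
(-6*(3 + 2) + (R(-3) + g(4))²)*(-108) = (-6*(3 + 2) + ((-3)²*(-3 - 3) - 7)²)*(-108) = (-6*5 + (9*(-6) - 7)²)*(-108) = (-30 + (-54 - 7)²)*(-108) = (-30 + (-61)²)*(-108) = (-30 + 3721)*(-108) = 3691*(-108) = -398628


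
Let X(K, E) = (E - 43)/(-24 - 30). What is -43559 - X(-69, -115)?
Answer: -1176172/27 ≈ -43562.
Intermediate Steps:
X(K, E) = 43/54 - E/54 (X(K, E) = (-43 + E)/(-54) = (-43 + E)*(-1/54) = 43/54 - E/54)
-43559 - X(-69, -115) = -43559 - (43/54 - 1/54*(-115)) = -43559 - (43/54 + 115/54) = -43559 - 1*79/27 = -43559 - 79/27 = -1176172/27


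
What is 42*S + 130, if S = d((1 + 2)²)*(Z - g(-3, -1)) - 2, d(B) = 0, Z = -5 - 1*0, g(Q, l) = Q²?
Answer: 46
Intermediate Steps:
Z = -5 (Z = -5 + 0 = -5)
S = -2 (S = 0*(-5 - 1*(-3)²) - 2 = 0*(-5 - 1*9) - 2 = 0*(-5 - 9) - 2 = 0*(-14) - 2 = 0 - 2 = -2)
42*S + 130 = 42*(-2) + 130 = -84 + 130 = 46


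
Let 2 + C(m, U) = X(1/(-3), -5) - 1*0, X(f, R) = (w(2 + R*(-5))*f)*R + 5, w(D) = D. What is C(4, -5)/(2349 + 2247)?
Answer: 4/383 ≈ 0.010444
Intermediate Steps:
X(f, R) = 5 + R*f*(2 - 5*R) (X(f, R) = ((2 + R*(-5))*f)*R + 5 = ((2 - 5*R)*f)*R + 5 = (f*(2 - 5*R))*R + 5 = R*f*(2 - 5*R) + 5 = 5 + R*f*(2 - 5*R))
C(m, U) = 48 (C(m, U) = -2 + ((5 - 1*(-5)*(-2 + 5*(-5))/(-3)) - 1*0) = -2 + ((5 - 1*(-5)*(-⅓)*(-2 - 25)) + 0) = -2 + ((5 - 1*(-5)*(-⅓)*(-27)) + 0) = -2 + ((5 + 45) + 0) = -2 + (50 + 0) = -2 + 50 = 48)
C(4, -5)/(2349 + 2247) = 48/(2349 + 2247) = 48/4596 = 48*(1/4596) = 4/383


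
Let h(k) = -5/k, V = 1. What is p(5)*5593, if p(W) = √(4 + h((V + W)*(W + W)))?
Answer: 5593*√141/6 ≈ 11069.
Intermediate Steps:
p(W) = √(4 - 5/(2*W*(1 + W))) (p(W) = √(4 - 5*1/((1 + W)*(W + W))) = √(4 - 5*1/(2*W*(1 + W))) = √(4 - 5/(2*W*(1 + W))))
p(5)*5593 = (√(16 - 10/(5*(1 + 5)))/2)*5593 = (√(16 - 10*⅕/6)/2)*5593 = (√(16 - 10*⅕*⅙)/2)*5593 = (√(16 - ⅓)/2)*5593 = (√(47/3)/2)*5593 = ((√141/3)/2)*5593 = (√141/6)*5593 = 5593*√141/6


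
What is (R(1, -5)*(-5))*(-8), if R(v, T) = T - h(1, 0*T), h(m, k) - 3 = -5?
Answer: -120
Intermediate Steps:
h(m, k) = -2 (h(m, k) = 3 - 5 = -2)
R(v, T) = 2 + T (R(v, T) = T - 1*(-2) = T + 2 = 2 + T)
(R(1, -5)*(-5))*(-8) = ((2 - 5)*(-5))*(-8) = -3*(-5)*(-8) = 15*(-8) = -120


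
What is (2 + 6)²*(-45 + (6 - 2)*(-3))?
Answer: -3648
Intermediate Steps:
(2 + 6)²*(-45 + (6 - 2)*(-3)) = 8²*(-45 + 4*(-3)) = 64*(-45 - 12) = 64*(-57) = -3648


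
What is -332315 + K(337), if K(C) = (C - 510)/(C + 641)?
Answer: -325004243/978 ≈ -3.3232e+5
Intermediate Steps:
K(C) = (-510 + C)/(641 + C)
-332315 + K(337) = -332315 + (-510 + 337)/(641 + 337) = -332315 - 173/978 = -325004243/978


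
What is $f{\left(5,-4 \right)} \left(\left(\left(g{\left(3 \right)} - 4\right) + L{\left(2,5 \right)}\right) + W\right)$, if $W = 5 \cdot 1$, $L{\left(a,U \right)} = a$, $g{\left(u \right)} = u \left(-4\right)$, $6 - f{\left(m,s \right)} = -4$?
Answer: $-90$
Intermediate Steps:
$f{\left(m,s \right)} = 10$ ($f{\left(m,s \right)} = 6 - -4 = 6 + 4 = 10$)
$g{\left(u \right)} = - 4 u$
$W = 5$
$f{\left(5,-4 \right)} \left(\left(\left(g{\left(3 \right)} - 4\right) + L{\left(2,5 \right)}\right) + W\right) = 10 \left(\left(\left(\left(-4\right) 3 - 4\right) + 2\right) + 5\right) = 10 \left(\left(\left(-12 - 4\right) + 2\right) + 5\right) = 10 \left(\left(-16 + 2\right) + 5\right) = 10 \left(-14 + 5\right) = 10 \left(-9\right) = -90$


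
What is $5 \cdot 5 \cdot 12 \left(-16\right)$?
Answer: $-4800$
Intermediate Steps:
$5 \cdot 5 \cdot 12 \left(-16\right) = 25 \cdot 12 \left(-16\right) = 300 \left(-16\right) = -4800$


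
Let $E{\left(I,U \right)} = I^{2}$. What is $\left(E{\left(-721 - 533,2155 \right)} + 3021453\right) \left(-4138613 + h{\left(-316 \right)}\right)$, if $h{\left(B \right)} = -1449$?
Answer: $-19019316486078$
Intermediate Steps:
$\left(E{\left(-721 - 533,2155 \right)} + 3021453\right) \left(-4138613 + h{\left(-316 \right)}\right) = \left(\left(-721 - 533\right)^{2} + 3021453\right) \left(-4138613 - 1449\right) = \left(\left(-721 - 533\right)^{2} + 3021453\right) \left(-4140062\right) = \left(\left(-1254\right)^{2} + 3021453\right) \left(-4140062\right) = \left(1572516 + 3021453\right) \left(-4140062\right) = 4593969 \left(-4140062\right) = -19019316486078$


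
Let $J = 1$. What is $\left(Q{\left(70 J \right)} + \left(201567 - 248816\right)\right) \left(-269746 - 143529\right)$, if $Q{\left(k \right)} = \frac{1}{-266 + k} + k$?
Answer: $\frac{3821589053375}{196} \approx 1.9498 \cdot 10^{10}$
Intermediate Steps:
$Q{\left(k \right)} = k + \frac{1}{-266 + k}$
$\left(Q{\left(70 J \right)} + \left(201567 - 248816\right)\right) \left(-269746 - 143529\right) = \left(\frac{1 + \left(70 \cdot 1\right)^{2} - 266 \cdot 70 \cdot 1}{-266 + 70 \cdot 1} + \left(201567 - 248816\right)\right) \left(-269746 - 143529\right) = \left(\frac{1 + 70^{2} - 18620}{-266 + 70} + \left(201567 - 248816\right)\right) \left(-413275\right) = \left(\frac{1 + 4900 - 18620}{-196} - 47249\right) \left(-413275\right) = \left(\left(- \frac{1}{196}\right) \left(-13719\right) - 47249\right) \left(-413275\right) = \left(\frac{13719}{196} - 47249\right) \left(-413275\right) = \left(- \frac{9247085}{196}\right) \left(-413275\right) = \frac{3821589053375}{196}$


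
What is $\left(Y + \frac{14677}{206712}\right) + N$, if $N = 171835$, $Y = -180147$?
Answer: $- \frac{1718175467}{206712} \approx -8311.9$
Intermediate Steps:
$\left(Y + \frac{14677}{206712}\right) + N = \left(-180147 + \frac{14677}{206712}\right) + 171835 = - \frac{37238531987}{206712} + 171835 = - \frac{1718175467}{206712}$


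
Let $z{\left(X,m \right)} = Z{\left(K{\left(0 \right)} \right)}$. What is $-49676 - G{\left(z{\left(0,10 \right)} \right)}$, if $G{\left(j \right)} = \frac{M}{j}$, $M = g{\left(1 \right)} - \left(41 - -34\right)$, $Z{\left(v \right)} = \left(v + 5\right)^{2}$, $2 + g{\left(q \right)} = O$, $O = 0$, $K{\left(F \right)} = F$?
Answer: $- \frac{1241823}{25} \approx -49673.0$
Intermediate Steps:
$g{\left(q \right)} = -2$ ($g{\left(q \right)} = -2 + 0 = -2$)
$Z{\left(v \right)} = \left(5 + v\right)^{2}$
$z{\left(X,m \right)} = 25$ ($z{\left(X,m \right)} = \left(5 + 0\right)^{2} = 5^{2} = 25$)
$M = -77$ ($M = -2 - \left(41 - -34\right) = -2 - \left(41 + 34\right) = -2 - 75 = -77$)
$G{\left(j \right)} = - \frac{77}{j}$
$-49676 - G{\left(z{\left(0,10 \right)} \right)} = -49676 - - \frac{77}{25} = -49676 + \frac{77}{25} = - \frac{1241823}{25}$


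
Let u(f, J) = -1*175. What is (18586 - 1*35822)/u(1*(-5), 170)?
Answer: 17236/175 ≈ 98.491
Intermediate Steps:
u(f, J) = -175
(18586 - 1*35822)/u(1*(-5), 170) = (18586 - 1*35822)/(-175) = (18586 - 35822)*(-1/175) = -17236*(-1/175) = 17236/175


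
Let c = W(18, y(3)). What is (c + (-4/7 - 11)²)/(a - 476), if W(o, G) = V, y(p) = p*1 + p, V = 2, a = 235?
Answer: -6659/11809 ≈ -0.56389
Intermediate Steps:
y(p) = 2*p (y(p) = p + p = 2*p)
W(o, G) = 2
c = 2
(c + (-4/7 - 11)²)/(a - 476) = (2 + (-4/7 - 11)²)/(235 - 476) = (2 + (-4*⅐ - 11)²)/(-241) = (2 + (-4/7 - 11)²)*(-1/241) = (2 + (-81/7)²)*(-1/241) = (2 + 6561/49)*(-1/241) = (6659/49)*(-1/241) = -6659/11809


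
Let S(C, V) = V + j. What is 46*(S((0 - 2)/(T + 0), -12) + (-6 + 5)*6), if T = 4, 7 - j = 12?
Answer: -1058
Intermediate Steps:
j = -5 (j = 7 - 1*12 = 7 - 12 = -5)
S(C, V) = -5 + V (S(C, V) = V - 5 = -5 + V)
46*(S((0 - 2)/(T + 0), -12) + (-6 + 5)*6) = 46*((-5 - 12) + (-6 + 5)*6) = 46*(-17 - 1*6) = 46*(-17 - 6) = 46*(-23) = -1058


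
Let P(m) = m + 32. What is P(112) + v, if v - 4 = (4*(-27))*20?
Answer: -2012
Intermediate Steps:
P(m) = 32 + m
v = -2156 (v = 4 + (4*(-27))*20 = 4 - 108*20 = 4 - 2160 = -2156)
P(112) + v = (32 + 112) - 2156 = 144 - 2156 = -2012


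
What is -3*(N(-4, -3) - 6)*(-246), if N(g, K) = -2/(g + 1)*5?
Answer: -1968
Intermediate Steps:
N(g, K) = -10/(1 + g) (N(g, K) = -2/(1 + g)*5 = -10/(1 + g))
-3*(N(-4, -3) - 6)*(-246) = -3*(-10/(1 - 4) - 6)*(-246) = -3*(-10/(-3) - 6)*(-246) = -3*(-10*(-⅓) - 6)*(-246) = -3*(10/3 - 6)*(-246) = -3*(-8/3)*(-246) = 8*(-246) = -1968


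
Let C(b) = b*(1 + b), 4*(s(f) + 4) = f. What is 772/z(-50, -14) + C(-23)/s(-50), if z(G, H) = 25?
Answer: 16/75 ≈ 0.21333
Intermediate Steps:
s(f) = -4 + f/4
772/z(-50, -14) + C(-23)/s(-50) = 772/25 + (-23*(1 - 23))/(-4 + (1/4)*(-50)) = 772*(1/25) + (-23*(-22))/(-4 - 25/2) = 772/25 + 506/(-33/2) = 772/25 + 506*(-2/33) = 772/25 - 92/3 = 16/75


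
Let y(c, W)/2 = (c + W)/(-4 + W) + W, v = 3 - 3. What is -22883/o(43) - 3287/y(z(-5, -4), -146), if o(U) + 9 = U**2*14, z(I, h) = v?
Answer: 5881530643/562928258 ≈ 10.448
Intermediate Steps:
v = 0
z(I, h) = 0
y(c, W) = 2*W + 2*(W + c)/(-4 + W) (y(c, W) = 2*((c + W)/(-4 + W) + W) = 2*((W + c)/(-4 + W) + W) = 2*(W + (W + c)/(-4 + W)) = 2*W + 2*(W + c)/(-4 + W))
o(U) = -9 + 14*U**2 (o(U) = -9 + U**2*14 = -9 + 14*U**2)
-22883/o(43) - 3287/y(z(-5, -4), -146) = -22883/(-9 + 14*43**2) - 3287*(-4 - 146)/(2*(0 + (-146)**2 - 3*(-146))) = -22883/(-9 + 14*1849) - 3287*(-75/(0 + 21316 + 438)) = -22883/(-9 + 25886) - 3287/(2*(-1/150)*21754) = -22883/25877 - 3287/(-21754/75) = -22883*1/25877 - 3287*(-75/21754) = -22883/25877 + 246525/21754 = 5881530643/562928258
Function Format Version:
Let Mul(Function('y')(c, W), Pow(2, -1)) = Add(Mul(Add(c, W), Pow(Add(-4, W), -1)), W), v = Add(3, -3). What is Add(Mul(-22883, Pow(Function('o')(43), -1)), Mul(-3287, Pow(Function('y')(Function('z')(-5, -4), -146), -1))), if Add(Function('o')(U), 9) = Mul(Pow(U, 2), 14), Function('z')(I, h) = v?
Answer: Rational(5881530643, 562928258) ≈ 10.448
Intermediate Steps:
v = 0
Function('z')(I, h) = 0
Function('y')(c, W) = Add(Mul(2, W), Mul(2, Pow(Add(-4, W), -1), Add(W, c))) (Function('y')(c, W) = Mul(2, Add(Mul(Add(c, W), Pow(Add(-4, W), -1)), W)) = Mul(2, Add(Mul(Add(W, c), Pow(Add(-4, W), -1)), W)) = Mul(2, Add(Mul(Pow(Add(-4, W), -1), Add(W, c)), W)) = Mul(2, Add(W, Mul(Pow(Add(-4, W), -1), Add(W, c)))) = Add(Mul(2, W), Mul(2, Pow(Add(-4, W), -1), Add(W, c))))
Function('o')(U) = Add(-9, Mul(14, Pow(U, 2))) (Function('o')(U) = Add(-9, Mul(Pow(U, 2), 14)) = Add(-9, Mul(14, Pow(U, 2))))
Add(Mul(-22883, Pow(Function('o')(43), -1)), Mul(-3287, Pow(Function('y')(Function('z')(-5, -4), -146), -1))) = Add(Mul(-22883, Pow(Add(-9, Mul(14, Pow(43, 2))), -1)), Mul(-3287, Pow(Mul(2, Pow(Add(-4, -146), -1), Add(0, Pow(-146, 2), Mul(-3, -146))), -1))) = Add(Mul(-22883, Pow(Add(-9, Mul(14, 1849)), -1)), Mul(-3287, Pow(Mul(2, Pow(-150, -1), Add(0, 21316, 438)), -1))) = Add(Mul(-22883, Pow(Add(-9, 25886), -1)), Mul(-3287, Pow(Mul(2, Rational(-1, 150), 21754), -1))) = Add(Mul(-22883, Pow(25877, -1)), Mul(-3287, Pow(Rational(-21754, 75), -1))) = Add(Mul(-22883, Rational(1, 25877)), Mul(-3287, Rational(-75, 21754))) = Add(Rational(-22883, 25877), Rational(246525, 21754)) = Rational(5881530643, 562928258)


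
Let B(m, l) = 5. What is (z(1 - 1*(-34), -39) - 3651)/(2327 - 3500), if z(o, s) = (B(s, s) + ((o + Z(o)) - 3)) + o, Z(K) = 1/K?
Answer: 125264/41055 ≈ 3.0511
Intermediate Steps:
Z(K) = 1/K
z(o, s) = 2 + 1/o + 2*o (z(o, s) = (5 + ((o + 1/o) - 3)) + o = (5 + (-3 + o + 1/o)) + o = (2 + o + 1/o) + o = 2 + 1/o + 2*o)
(z(1 - 1*(-34), -39) - 3651)/(2327 - 3500) = ((2 + 1/(1 - 1*(-34)) + 2*(1 - 1*(-34))) - 3651)/(2327 - 3500) = ((2 + 1/(1 + 34) + 2*(1 + 34)) - 3651)/(-1173) = ((2 + 1/35 + 2*35) - 3651)*(-1/1173) = ((2 + 1/35 + 70) - 3651)*(-1/1173) = (2521/35 - 3651)*(-1/1173) = -125264/35*(-1/1173) = 125264/41055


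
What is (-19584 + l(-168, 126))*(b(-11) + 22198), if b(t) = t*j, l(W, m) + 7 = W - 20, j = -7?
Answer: -440577225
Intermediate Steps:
l(W, m) = -27 + W (l(W, m) = -7 + (W - 20) = -7 + (-20 + W) = -27 + W)
b(t) = -7*t (b(t) = t*(-7) = -7*t)
(-19584 + l(-168, 126))*(b(-11) + 22198) = (-19584 + (-27 - 168))*(-7*(-11) + 22198) = (-19584 - 195)*(77 + 22198) = -19779*22275 = -440577225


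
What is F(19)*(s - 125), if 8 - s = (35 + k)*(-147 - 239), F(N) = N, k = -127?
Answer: -676951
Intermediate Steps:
s = -35504 (s = 8 - (35 - 127)*(-147 - 239) = 8 - (-92)*(-386) = 8 - 1*35512 = 8 - 35512 = -35504)
F(19)*(s - 125) = 19*(-35504 - 125) = 19*(-35629) = -676951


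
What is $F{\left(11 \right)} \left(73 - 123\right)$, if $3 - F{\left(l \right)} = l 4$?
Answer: $2050$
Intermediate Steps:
$F{\left(l \right)} = 3 - 4 l$ ($F{\left(l \right)} = 3 - l 4 = 3 - 4 l$)
$F{\left(11 \right)} \left(73 - 123\right) = \left(3 - 44\right) \left(73 - 123\right) = \left(3 - 44\right) \left(-50\right) = \left(-41\right) \left(-50\right) = 2050$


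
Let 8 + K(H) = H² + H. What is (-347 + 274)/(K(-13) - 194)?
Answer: 73/46 ≈ 1.5870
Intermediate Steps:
K(H) = -8 + H + H² (K(H) = -8 + (H² + H) = -8 + (H + H²) = -8 + H + H²)
(-347 + 274)/(K(-13) - 194) = (-347 + 274)/((-8 - 13 + (-13)²) - 194) = -73/((-8 - 13 + 169) - 194) = -73/(148 - 194) = -73/(-46) = -73*(-1/46) = 73/46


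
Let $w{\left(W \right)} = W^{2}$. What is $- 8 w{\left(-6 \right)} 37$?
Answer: $-10656$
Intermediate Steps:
$- 8 w{\left(-6 \right)} 37 = - 8 \left(-6\right)^{2} \cdot 37 = \left(-8\right) 36 \cdot 37 = \left(-288\right) 37 = -10656$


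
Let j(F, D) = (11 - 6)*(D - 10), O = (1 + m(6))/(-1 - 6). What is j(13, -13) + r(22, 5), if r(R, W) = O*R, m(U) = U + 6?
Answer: -1091/7 ≈ -155.86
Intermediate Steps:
m(U) = 6 + U
O = -13/7 (O = (1 + (6 + 6))/(-1 - 6) = (1 + 12)/(-7) = 13*(-1/7) = -13/7 ≈ -1.8571)
j(F, D) = -50 + 5*D (j(F, D) = 5*(-10 + D) = -50 + 5*D)
r(R, W) = -13*R/7
j(13, -13) + r(22, 5) = (-50 + 5*(-13)) - 13/7*22 = (-50 - 65) - 286/7 = -115 - 286/7 = -1091/7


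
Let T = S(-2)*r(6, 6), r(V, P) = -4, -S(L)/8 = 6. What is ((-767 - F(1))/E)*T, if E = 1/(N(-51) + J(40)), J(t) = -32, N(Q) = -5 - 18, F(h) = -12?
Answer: 7972800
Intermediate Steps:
S(L) = -48 (S(L) = -8*6 = -48)
N(Q) = -23
T = 192 (T = -48*(-4) = 192)
E = -1/55 (E = 1/(-23 - 32) = 1/(-55) = -1/55 ≈ -0.018182)
((-767 - F(1))/E)*T = ((-767 - 1*(-12))/(-1/55))*192 = ((-767 + 12)*(-55))*192 = -755*(-55)*192 = 41525*192 = 7972800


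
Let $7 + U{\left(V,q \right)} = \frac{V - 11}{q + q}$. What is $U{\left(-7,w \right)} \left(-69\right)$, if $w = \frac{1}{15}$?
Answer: $9798$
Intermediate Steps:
$w = \frac{1}{15} \approx 0.066667$
$U{\left(V,q \right)} = -7 + \frac{-11 + V}{2 q}$ ($U{\left(V,q \right)} = -7 + \frac{V - 11}{q + q} = -7 + \frac{-11 + V}{2 q}$)
$U{\left(-7,w \right)} \left(-69\right) = \frac{\frac{1}{\frac{1}{15}} \left(-11 - 7 - \frac{14}{15}\right)}{2} \left(-69\right) = \frac{1}{2} \cdot 15 \left(-11 - 7 - \frac{14}{15}\right) \left(-69\right) = \frac{1}{2} \cdot 15 \left(- \frac{284}{15}\right) \left(-69\right) = \left(-142\right) \left(-69\right) = 9798$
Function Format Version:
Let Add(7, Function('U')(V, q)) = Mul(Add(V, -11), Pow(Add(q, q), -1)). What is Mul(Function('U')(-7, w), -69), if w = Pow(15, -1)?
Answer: 9798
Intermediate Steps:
w = Rational(1, 15) ≈ 0.066667
Function('U')(V, q) = Add(-7, Mul(Rational(1, 2), Pow(q, -1), Add(-11, V))) (Function('U')(V, q) = Add(-7, Mul(Add(V, -11), Pow(Add(q, q), -1))) = Add(-7, Mul(Add(-11, V), Pow(Mul(2, q), -1))) = Add(-7, Mul(Add(-11, V), Mul(Rational(1, 2), Pow(q, -1)))) = Add(-7, Mul(Rational(1, 2), Pow(q, -1), Add(-11, V))))
Mul(Function('U')(-7, w), -69) = Mul(Mul(Rational(1, 2), Pow(Rational(1, 15), -1), Add(-11, -7, Mul(-14, Rational(1, 15)))), -69) = Mul(Mul(Rational(1, 2), 15, Add(-11, -7, Rational(-14, 15))), -69) = Mul(Mul(Rational(1, 2), 15, Rational(-284, 15)), -69) = Mul(-142, -69) = 9798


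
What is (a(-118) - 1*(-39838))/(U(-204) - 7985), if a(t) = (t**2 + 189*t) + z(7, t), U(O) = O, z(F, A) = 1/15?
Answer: -471901/122835 ≈ -3.8417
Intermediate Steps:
z(F, A) = 1/15
a(t) = 1/15 + t**2 + 189*t (a(t) = (t**2 + 189*t) + 1/15 = 1/15 + t**2 + 189*t)
(a(-118) - 1*(-39838))/(U(-204) - 7985) = ((1/15 + (-118)**2 + 189*(-118)) - 1*(-39838))/(-204 - 7985) = ((1/15 + 13924 - 22302) + 39838)/(-8189) = (-125669/15 + 39838)*(-1/8189) = (471901/15)*(-1/8189) = -471901/122835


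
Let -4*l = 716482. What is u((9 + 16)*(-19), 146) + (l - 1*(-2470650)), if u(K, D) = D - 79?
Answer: 4583193/2 ≈ 2.2916e+6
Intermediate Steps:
l = -358241/2 (l = -¼*716482 = -358241/2 ≈ -1.7912e+5)
u(K, D) = -79 + D
u((9 + 16)*(-19), 146) + (l - 1*(-2470650)) = (-79 + 146) + (-358241/2 - 1*(-2470650)) = 67 + (-358241/2 + 2470650) = 67 + 4583059/2 = 4583193/2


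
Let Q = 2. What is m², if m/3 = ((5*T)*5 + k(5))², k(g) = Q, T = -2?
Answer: 47775744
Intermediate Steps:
k(g) = 2
m = 6912 (m = 3*((5*(-2))*5 + 2)² = 3*(-10*5 + 2)² = 3*(-50 + 2)² = 3*(-48)² = 3*2304 = 6912)
m² = 6912² = 47775744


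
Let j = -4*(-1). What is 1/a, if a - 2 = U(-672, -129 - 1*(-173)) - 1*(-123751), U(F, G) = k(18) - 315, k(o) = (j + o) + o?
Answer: 1/123478 ≈ 8.0986e-6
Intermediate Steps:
j = 4
k(o) = 4 + 2*o (k(o) = (4 + o) + o = 4 + 2*o)
U(F, G) = -275 (U(F, G) = (4 + 2*18) - 315 = (4 + 36) - 315 = 40 - 315 = -275)
a = 123478 (a = 2 + (-275 - 1*(-123751)) = 2 + (-275 + 123751) = 2 + 123476 = 123478)
1/a = 1/123478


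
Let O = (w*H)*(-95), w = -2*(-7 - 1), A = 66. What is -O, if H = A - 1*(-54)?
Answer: 182400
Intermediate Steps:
w = 16 (w = -2*(-8) = 16)
H = 120 (H = 66 - 1*(-54) = 66 + 54 = 120)
O = -182400 (O = (16*120)*(-95) = 1920*(-95) = -182400)
-O = -1*(-182400) = 182400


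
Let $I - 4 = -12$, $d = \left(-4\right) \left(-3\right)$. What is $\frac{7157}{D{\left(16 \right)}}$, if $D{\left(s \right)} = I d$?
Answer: $- \frac{7157}{96} \approx -74.552$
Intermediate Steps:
$d = 12$
$I = -8$ ($I = 4 - 12 = -8$)
$D{\left(s \right)} = -96$ ($D{\left(s \right)} = \left(-8\right) 12 = -96$)
$\frac{7157}{D{\left(16 \right)}} = \frac{7157}{-96} = 7157 \left(- \frac{1}{96}\right) = - \frac{7157}{96}$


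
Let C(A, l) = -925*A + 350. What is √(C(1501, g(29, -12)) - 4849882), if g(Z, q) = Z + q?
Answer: I*√6237957 ≈ 2497.6*I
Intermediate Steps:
C(A, l) = 350 - 925*A
√(C(1501, g(29, -12)) - 4849882) = √((350 - 925*1501) - 4849882) = √((350 - 1388425) - 4849882) = √(-1388075 - 4849882) = √(-6237957) = I*√6237957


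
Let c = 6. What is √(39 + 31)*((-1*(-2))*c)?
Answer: 12*√70 ≈ 100.40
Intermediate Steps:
√(39 + 31)*((-1*(-2))*c) = √(39 + 31)*(-1*(-2)*6) = √70*(2*6) = √70*12 = 12*√70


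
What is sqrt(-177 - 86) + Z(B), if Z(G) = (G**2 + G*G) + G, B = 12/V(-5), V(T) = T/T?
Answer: 300 + I*sqrt(263) ≈ 300.0 + 16.217*I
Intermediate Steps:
V(T) = 1
B = 12 (B = 12/1 = 12*1 = 12)
Z(G) = G + 2*G**2 (Z(G) = (G**2 + G**2) + G = 2*G**2 + G = G + 2*G**2)
sqrt(-177 - 86) + Z(B) = sqrt(-177 - 86) + 12*(1 + 2*12) = sqrt(-263) + 12*(1 + 24) = I*sqrt(263) + 12*25 = I*sqrt(263) + 300 = 300 + I*sqrt(263)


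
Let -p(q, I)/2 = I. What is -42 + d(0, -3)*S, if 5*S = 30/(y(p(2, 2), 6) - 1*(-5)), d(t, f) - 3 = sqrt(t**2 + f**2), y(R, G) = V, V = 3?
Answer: -75/2 ≈ -37.500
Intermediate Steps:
p(q, I) = -2*I
y(R, G) = 3
d(t, f) = 3 + sqrt(f**2 + t**2) (d(t, f) = 3 + sqrt(t**2 + f**2) = 3 + sqrt(f**2 + t**2))
S = 3/4 (S = (30/(3 - 1*(-5)))/5 = (30/(3 + 5))/5 = (30/8)/5 = (30*(1/8))/5 = (1/5)*(15/4) = 3/4 ≈ 0.75000)
-42 + d(0, -3)*S = -42 + (3 + sqrt((-3)**2 + 0**2))*(3/4) = -42 + (3 + sqrt(9 + 0))*(3/4) = -42 + (3 + sqrt(9))*(3/4) = -42 + (3 + 3)*(3/4) = -42 + 6*(3/4) = -42 + 9/2 = -75/2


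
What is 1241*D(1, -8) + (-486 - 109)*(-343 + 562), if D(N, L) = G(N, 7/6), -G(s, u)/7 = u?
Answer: -842639/6 ≈ -1.4044e+5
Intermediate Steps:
G(s, u) = -7*u
D(N, L) = -49/6
1241*D(1, -8) + (-486 - 109)*(-343 + 562) = 1241*(-49/6) + (-486 - 109)*(-343 + 562) = -60809/6 - 595*219 = -60809/6 - 130305 = -842639/6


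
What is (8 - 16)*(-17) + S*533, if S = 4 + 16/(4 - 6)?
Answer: -1996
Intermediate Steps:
S = -4 (S = 4 + 16/(-2) = 4 + 16*(-½) = 4 - 8 = -4)
(8 - 16)*(-17) + S*533 = (8 - 16)*(-17) - 4*533 = -8*(-17) - 2132 = 136 - 2132 = -1996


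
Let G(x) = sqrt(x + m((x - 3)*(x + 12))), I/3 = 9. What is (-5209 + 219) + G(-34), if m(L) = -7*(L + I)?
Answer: -4990 + I*sqrt(5921) ≈ -4990.0 + 76.948*I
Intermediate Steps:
I = 27 (I = 3*9 = 27)
m(L) = -189 - 7*L (m(L) = -7*(L + 27) = -7*(27 + L) = -189 - 7*L)
G(x) = sqrt(-189 + x - 7*(-3 + x)*(12 + x)) (G(x) = sqrt(x + (-189 - 7*(x - 3)*(x + 12))) = sqrt(x + (-189 - 7*(-3 + x)*(12 + x))) = sqrt(-189 + x - 7*(-3 + x)*(12 + x)))
(-5209 + 219) + G(-34) = (-5209 + 219) + sqrt(63 - 62*(-34) - 7*(-34)**2) = -4990 + sqrt(63 + 2108 - 7*1156) = -4990 + sqrt(63 + 2108 - 8092) = -4990 + sqrt(-5921) = -4990 + I*sqrt(5921)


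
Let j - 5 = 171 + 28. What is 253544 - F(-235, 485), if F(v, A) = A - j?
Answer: 253263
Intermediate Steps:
j = 204 (j = 5 + (171 + 28) = 5 + 199 = 204)
F(v, A) = -204 + A (F(v, A) = A - 1*204 = A - 204 = -204 + A)
253544 - F(-235, 485) = 253544 - (-204 + 485) = 253544 - 1*281 = 253544 - 281 = 253263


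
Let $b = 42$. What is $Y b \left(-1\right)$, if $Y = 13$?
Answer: $-546$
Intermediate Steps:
$Y b \left(-1\right) = 13 \cdot 42 \left(-1\right) = 546 \left(-1\right) = -546$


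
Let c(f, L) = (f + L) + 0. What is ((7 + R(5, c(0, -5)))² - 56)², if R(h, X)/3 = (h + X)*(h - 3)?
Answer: 49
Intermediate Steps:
c(f, L) = L + f (c(f, L) = (L + f) + 0 = L + f)
R(h, X) = 3*(-3 + h)*(X + h) (R(h, X) = 3*((h + X)*(h - 3)) = 3*((X + h)*(-3 + h)) = 3*((-3 + h)*(X + h)) = 3*(-3 + h)*(X + h))
((7 + R(5, c(0, -5)))² - 56)² = ((7 + (-9*(-5 + 0) - 9*5 + 3*5² + 3*(-5 + 0)*5))² - 56)² = ((7 + (-9*(-5) - 45 + 3*25 + 3*(-5)*5))² - 56)² = ((7 + (45 - 45 + 75 - 75))² - 56)² = ((7 + 0)² - 56)² = (7² - 56)² = (49 - 56)² = (-7)² = 49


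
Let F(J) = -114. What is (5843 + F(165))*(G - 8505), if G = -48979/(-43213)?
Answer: -2105279090194/43213 ≈ -4.8719e+7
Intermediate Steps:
G = 48979/43213 (G = -48979*(-1/43213) = 48979/43213 ≈ 1.1334)
(5843 + F(165))*(G - 8505) = (5843 - 114)*(48979/43213 - 8505) = 5729*(-367477586/43213) = -2105279090194/43213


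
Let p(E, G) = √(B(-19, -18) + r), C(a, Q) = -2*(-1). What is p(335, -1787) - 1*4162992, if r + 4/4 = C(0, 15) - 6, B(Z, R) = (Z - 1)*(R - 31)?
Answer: -4162992 + 5*√39 ≈ -4.1630e+6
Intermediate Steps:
C(a, Q) = 2
B(Z, R) = (-1 + Z)*(-31 + R)
r = -5 (r = -1 + (2 - 6) = -1 - 4 = -5)
p(E, G) = 5*√39 (p(E, G) = √((31 - 1*(-18) - 31*(-19) - 18*(-19)) - 5) = √((31 + 18 + 589 + 342) - 5) = √(980 - 5) = √975 = 5*√39)
p(335, -1787) - 1*4162992 = 5*√39 - 1*4162992 = 5*√39 - 4162992 = -4162992 + 5*√39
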